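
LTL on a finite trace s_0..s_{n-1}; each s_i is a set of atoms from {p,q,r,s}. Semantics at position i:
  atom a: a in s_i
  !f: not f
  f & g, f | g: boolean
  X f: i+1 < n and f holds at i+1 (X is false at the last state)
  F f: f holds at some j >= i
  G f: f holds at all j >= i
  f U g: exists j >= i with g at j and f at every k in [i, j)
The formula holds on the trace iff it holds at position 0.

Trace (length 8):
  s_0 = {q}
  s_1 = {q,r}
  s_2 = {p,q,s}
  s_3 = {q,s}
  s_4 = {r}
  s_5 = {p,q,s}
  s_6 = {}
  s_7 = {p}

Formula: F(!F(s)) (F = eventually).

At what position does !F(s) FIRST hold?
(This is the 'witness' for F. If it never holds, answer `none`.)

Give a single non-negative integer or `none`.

Answer: 6

Derivation:
s_0={q}: !F(s)=False F(s)=True s=False
s_1={q,r}: !F(s)=False F(s)=True s=False
s_2={p,q,s}: !F(s)=False F(s)=True s=True
s_3={q,s}: !F(s)=False F(s)=True s=True
s_4={r}: !F(s)=False F(s)=True s=False
s_5={p,q,s}: !F(s)=False F(s)=True s=True
s_6={}: !F(s)=True F(s)=False s=False
s_7={p}: !F(s)=True F(s)=False s=False
F(!F(s)) holds; first witness at position 6.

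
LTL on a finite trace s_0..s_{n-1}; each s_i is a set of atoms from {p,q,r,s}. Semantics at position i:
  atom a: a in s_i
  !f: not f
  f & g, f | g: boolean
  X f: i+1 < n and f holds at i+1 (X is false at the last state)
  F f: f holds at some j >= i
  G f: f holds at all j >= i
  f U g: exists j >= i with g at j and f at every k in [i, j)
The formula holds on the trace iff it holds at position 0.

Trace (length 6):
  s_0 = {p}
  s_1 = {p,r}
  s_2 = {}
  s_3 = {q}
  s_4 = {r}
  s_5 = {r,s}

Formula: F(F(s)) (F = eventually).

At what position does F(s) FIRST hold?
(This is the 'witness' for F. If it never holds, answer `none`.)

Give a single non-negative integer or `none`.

s_0={p}: F(s)=True s=False
s_1={p,r}: F(s)=True s=False
s_2={}: F(s)=True s=False
s_3={q}: F(s)=True s=False
s_4={r}: F(s)=True s=False
s_5={r,s}: F(s)=True s=True
F(F(s)) holds; first witness at position 0.

Answer: 0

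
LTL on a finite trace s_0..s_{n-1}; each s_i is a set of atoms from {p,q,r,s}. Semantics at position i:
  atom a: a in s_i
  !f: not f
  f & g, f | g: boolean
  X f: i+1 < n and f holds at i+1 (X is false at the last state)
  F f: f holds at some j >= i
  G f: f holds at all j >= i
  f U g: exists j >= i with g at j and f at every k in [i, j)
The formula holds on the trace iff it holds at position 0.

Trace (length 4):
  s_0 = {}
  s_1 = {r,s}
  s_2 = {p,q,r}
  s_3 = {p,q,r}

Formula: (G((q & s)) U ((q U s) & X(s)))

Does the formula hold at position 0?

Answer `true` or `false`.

Answer: false

Derivation:
s_0={}: (G((q & s)) U ((q U s) & X(s)))=False G((q & s))=False (q & s)=False q=False s=False ((q U s) & X(s))=False (q U s)=False X(s)=True
s_1={r,s}: (G((q & s)) U ((q U s) & X(s)))=False G((q & s))=False (q & s)=False q=False s=True ((q U s) & X(s))=False (q U s)=True X(s)=False
s_2={p,q,r}: (G((q & s)) U ((q U s) & X(s)))=False G((q & s))=False (q & s)=False q=True s=False ((q U s) & X(s))=False (q U s)=False X(s)=False
s_3={p,q,r}: (G((q & s)) U ((q U s) & X(s)))=False G((q & s))=False (q & s)=False q=True s=False ((q U s) & X(s))=False (q U s)=False X(s)=False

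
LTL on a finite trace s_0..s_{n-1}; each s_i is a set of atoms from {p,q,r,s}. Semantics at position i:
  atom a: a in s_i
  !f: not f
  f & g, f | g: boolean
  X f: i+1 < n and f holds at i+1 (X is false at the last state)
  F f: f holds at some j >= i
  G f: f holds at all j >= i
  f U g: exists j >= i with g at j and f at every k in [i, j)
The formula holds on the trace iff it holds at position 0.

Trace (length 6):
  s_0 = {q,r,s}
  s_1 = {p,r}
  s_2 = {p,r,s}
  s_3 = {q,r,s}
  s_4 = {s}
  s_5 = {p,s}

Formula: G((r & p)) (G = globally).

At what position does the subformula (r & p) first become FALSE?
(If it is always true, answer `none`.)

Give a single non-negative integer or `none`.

s_0={q,r,s}: (r & p)=False r=True p=False
s_1={p,r}: (r & p)=True r=True p=True
s_2={p,r,s}: (r & p)=True r=True p=True
s_3={q,r,s}: (r & p)=False r=True p=False
s_4={s}: (r & p)=False r=False p=False
s_5={p,s}: (r & p)=False r=False p=True
G((r & p)) holds globally = False
First violation at position 0.

Answer: 0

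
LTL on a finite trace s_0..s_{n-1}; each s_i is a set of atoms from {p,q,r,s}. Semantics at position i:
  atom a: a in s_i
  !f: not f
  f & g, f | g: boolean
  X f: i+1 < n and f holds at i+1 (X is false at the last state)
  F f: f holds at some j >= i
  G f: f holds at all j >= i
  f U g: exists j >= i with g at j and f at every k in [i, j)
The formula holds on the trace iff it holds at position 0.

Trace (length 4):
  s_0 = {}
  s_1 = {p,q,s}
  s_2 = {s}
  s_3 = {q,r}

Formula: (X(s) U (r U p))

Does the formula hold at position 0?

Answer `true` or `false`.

s_0={}: (X(s) U (r U p))=True X(s)=True s=False (r U p)=False r=False p=False
s_1={p,q,s}: (X(s) U (r U p))=True X(s)=True s=True (r U p)=True r=False p=True
s_2={s}: (X(s) U (r U p))=False X(s)=False s=True (r U p)=False r=False p=False
s_3={q,r}: (X(s) U (r U p))=False X(s)=False s=False (r U p)=False r=True p=False

Answer: true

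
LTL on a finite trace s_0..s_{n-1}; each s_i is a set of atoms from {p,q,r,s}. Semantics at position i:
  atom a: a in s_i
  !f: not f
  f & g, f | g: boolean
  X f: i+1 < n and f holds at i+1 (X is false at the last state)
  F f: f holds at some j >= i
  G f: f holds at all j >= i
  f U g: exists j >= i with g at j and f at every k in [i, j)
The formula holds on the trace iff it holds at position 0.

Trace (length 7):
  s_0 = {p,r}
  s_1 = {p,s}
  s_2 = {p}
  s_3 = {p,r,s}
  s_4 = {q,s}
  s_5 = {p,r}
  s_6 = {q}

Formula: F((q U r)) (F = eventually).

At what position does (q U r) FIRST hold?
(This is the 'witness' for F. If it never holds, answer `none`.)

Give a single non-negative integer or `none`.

Answer: 0

Derivation:
s_0={p,r}: (q U r)=True q=False r=True
s_1={p,s}: (q U r)=False q=False r=False
s_2={p}: (q U r)=False q=False r=False
s_3={p,r,s}: (q U r)=True q=False r=True
s_4={q,s}: (q U r)=True q=True r=False
s_5={p,r}: (q U r)=True q=False r=True
s_6={q}: (q U r)=False q=True r=False
F((q U r)) holds; first witness at position 0.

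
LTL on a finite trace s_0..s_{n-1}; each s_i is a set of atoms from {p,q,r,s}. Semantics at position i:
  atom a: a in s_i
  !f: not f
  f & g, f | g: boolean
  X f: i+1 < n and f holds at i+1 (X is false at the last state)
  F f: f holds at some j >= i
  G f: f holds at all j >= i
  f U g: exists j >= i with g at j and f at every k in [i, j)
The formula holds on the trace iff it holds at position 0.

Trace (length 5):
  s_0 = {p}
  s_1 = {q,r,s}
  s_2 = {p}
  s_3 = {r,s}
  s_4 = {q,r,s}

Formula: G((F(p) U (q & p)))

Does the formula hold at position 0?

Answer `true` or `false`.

s_0={p}: G((F(p) U (q & p)))=False (F(p) U (q & p))=False F(p)=True p=True (q & p)=False q=False
s_1={q,r,s}: G((F(p) U (q & p)))=False (F(p) U (q & p))=False F(p)=True p=False (q & p)=False q=True
s_2={p}: G((F(p) U (q & p)))=False (F(p) U (q & p))=False F(p)=True p=True (q & p)=False q=False
s_3={r,s}: G((F(p) U (q & p)))=False (F(p) U (q & p))=False F(p)=False p=False (q & p)=False q=False
s_4={q,r,s}: G((F(p) U (q & p)))=False (F(p) U (q & p))=False F(p)=False p=False (q & p)=False q=True

Answer: false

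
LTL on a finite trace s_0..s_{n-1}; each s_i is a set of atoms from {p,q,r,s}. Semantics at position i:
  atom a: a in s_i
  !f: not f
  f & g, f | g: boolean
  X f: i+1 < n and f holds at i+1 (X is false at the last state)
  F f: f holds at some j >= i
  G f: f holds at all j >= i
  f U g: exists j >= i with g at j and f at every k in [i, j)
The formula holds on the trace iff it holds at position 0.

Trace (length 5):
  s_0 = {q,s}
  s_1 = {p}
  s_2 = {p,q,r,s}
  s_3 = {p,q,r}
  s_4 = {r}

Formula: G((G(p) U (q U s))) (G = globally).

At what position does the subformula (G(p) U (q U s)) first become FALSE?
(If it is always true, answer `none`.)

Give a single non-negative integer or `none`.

Answer: 1

Derivation:
s_0={q,s}: (G(p) U (q U s))=True G(p)=False p=False (q U s)=True q=True s=True
s_1={p}: (G(p) U (q U s))=False G(p)=False p=True (q U s)=False q=False s=False
s_2={p,q,r,s}: (G(p) U (q U s))=True G(p)=False p=True (q U s)=True q=True s=True
s_3={p,q,r}: (G(p) U (q U s))=False G(p)=False p=True (q U s)=False q=True s=False
s_4={r}: (G(p) U (q U s))=False G(p)=False p=False (q U s)=False q=False s=False
G((G(p) U (q U s))) holds globally = False
First violation at position 1.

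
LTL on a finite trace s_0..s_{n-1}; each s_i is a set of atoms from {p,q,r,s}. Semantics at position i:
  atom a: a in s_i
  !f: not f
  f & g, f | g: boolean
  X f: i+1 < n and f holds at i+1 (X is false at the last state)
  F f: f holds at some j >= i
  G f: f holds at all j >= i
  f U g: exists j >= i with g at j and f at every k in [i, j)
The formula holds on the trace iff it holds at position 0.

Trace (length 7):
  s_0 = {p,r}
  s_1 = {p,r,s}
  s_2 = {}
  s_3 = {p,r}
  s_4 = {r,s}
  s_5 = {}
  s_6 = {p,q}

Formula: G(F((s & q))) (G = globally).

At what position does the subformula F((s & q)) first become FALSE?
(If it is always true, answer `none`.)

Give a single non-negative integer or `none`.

Answer: 0

Derivation:
s_0={p,r}: F((s & q))=False (s & q)=False s=False q=False
s_1={p,r,s}: F((s & q))=False (s & q)=False s=True q=False
s_2={}: F((s & q))=False (s & q)=False s=False q=False
s_3={p,r}: F((s & q))=False (s & q)=False s=False q=False
s_4={r,s}: F((s & q))=False (s & q)=False s=True q=False
s_5={}: F((s & q))=False (s & q)=False s=False q=False
s_6={p,q}: F((s & q))=False (s & q)=False s=False q=True
G(F((s & q))) holds globally = False
First violation at position 0.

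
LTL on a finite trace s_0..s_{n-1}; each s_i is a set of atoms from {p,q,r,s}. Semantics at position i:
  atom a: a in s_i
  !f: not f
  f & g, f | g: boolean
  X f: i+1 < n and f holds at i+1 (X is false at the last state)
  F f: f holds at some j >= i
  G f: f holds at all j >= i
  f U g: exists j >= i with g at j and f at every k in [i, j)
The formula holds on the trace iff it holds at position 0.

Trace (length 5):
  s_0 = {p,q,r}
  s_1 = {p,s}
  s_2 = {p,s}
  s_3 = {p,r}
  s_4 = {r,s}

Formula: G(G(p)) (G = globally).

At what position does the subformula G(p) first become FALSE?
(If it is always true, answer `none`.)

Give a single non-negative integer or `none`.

Answer: 0

Derivation:
s_0={p,q,r}: G(p)=False p=True
s_1={p,s}: G(p)=False p=True
s_2={p,s}: G(p)=False p=True
s_3={p,r}: G(p)=False p=True
s_4={r,s}: G(p)=False p=False
G(G(p)) holds globally = False
First violation at position 0.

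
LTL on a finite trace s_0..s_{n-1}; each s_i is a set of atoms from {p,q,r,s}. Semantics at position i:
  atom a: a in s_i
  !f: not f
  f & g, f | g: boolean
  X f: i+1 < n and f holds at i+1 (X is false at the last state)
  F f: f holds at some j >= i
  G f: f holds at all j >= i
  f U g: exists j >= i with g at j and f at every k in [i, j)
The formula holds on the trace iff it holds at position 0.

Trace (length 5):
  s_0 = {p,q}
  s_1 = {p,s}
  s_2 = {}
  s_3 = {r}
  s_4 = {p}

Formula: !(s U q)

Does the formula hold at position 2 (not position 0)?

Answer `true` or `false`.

s_0={p,q}: !(s U q)=False (s U q)=True s=False q=True
s_1={p,s}: !(s U q)=True (s U q)=False s=True q=False
s_2={}: !(s U q)=True (s U q)=False s=False q=False
s_3={r}: !(s U q)=True (s U q)=False s=False q=False
s_4={p}: !(s U q)=True (s U q)=False s=False q=False
Evaluating at position 2: result = True

Answer: true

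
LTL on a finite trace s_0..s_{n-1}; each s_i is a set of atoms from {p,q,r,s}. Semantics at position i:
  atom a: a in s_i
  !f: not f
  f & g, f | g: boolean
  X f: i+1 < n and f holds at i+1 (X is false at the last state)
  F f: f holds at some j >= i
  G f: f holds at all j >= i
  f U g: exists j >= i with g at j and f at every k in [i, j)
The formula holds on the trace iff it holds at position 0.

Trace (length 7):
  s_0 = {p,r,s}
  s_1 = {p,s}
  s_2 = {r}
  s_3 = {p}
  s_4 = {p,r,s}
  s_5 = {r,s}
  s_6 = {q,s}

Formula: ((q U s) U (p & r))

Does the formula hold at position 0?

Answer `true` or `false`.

s_0={p,r,s}: ((q U s) U (p & r))=True (q U s)=True q=False s=True (p & r)=True p=True r=True
s_1={p,s}: ((q U s) U (p & r))=False (q U s)=True q=False s=True (p & r)=False p=True r=False
s_2={r}: ((q U s) U (p & r))=False (q U s)=False q=False s=False (p & r)=False p=False r=True
s_3={p}: ((q U s) U (p & r))=False (q U s)=False q=False s=False (p & r)=False p=True r=False
s_4={p,r,s}: ((q U s) U (p & r))=True (q U s)=True q=False s=True (p & r)=True p=True r=True
s_5={r,s}: ((q U s) U (p & r))=False (q U s)=True q=False s=True (p & r)=False p=False r=True
s_6={q,s}: ((q U s) U (p & r))=False (q U s)=True q=True s=True (p & r)=False p=False r=False

Answer: true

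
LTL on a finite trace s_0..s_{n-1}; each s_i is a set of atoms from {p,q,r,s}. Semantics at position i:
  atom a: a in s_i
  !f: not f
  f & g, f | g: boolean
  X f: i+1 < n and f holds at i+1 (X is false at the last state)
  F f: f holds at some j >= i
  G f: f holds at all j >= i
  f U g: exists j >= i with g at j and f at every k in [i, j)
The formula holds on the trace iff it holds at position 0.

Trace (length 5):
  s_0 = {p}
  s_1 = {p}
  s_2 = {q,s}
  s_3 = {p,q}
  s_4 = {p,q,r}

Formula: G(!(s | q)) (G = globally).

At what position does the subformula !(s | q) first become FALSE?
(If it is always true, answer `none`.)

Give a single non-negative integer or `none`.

Answer: 2

Derivation:
s_0={p}: !(s | q)=True (s | q)=False s=False q=False
s_1={p}: !(s | q)=True (s | q)=False s=False q=False
s_2={q,s}: !(s | q)=False (s | q)=True s=True q=True
s_3={p,q}: !(s | q)=False (s | q)=True s=False q=True
s_4={p,q,r}: !(s | q)=False (s | q)=True s=False q=True
G(!(s | q)) holds globally = False
First violation at position 2.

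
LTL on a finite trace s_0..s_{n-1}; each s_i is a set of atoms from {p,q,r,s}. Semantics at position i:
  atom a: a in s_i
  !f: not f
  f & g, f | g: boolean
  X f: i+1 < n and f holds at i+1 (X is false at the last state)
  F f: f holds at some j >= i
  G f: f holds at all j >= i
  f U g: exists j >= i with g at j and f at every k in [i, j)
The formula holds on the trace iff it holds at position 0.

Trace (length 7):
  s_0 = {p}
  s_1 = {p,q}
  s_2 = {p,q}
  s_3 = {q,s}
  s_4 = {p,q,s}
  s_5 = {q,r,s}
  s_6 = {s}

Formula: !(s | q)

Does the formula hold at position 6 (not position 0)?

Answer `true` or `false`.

s_0={p}: !(s | q)=True (s | q)=False s=False q=False
s_1={p,q}: !(s | q)=False (s | q)=True s=False q=True
s_2={p,q}: !(s | q)=False (s | q)=True s=False q=True
s_3={q,s}: !(s | q)=False (s | q)=True s=True q=True
s_4={p,q,s}: !(s | q)=False (s | q)=True s=True q=True
s_5={q,r,s}: !(s | q)=False (s | q)=True s=True q=True
s_6={s}: !(s | q)=False (s | q)=True s=True q=False
Evaluating at position 6: result = False

Answer: false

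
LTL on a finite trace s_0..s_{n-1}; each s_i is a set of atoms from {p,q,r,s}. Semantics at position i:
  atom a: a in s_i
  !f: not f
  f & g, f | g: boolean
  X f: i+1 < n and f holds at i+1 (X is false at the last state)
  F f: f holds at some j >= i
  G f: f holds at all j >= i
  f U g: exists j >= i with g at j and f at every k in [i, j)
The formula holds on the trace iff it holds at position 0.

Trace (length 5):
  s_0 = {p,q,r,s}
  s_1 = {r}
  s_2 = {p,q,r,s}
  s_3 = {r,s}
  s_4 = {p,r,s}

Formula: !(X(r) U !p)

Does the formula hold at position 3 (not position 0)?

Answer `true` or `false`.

Answer: false

Derivation:
s_0={p,q,r,s}: !(X(r) U !p)=False (X(r) U !p)=True X(r)=True r=True !p=False p=True
s_1={r}: !(X(r) U !p)=False (X(r) U !p)=True X(r)=True r=True !p=True p=False
s_2={p,q,r,s}: !(X(r) U !p)=False (X(r) U !p)=True X(r)=True r=True !p=False p=True
s_3={r,s}: !(X(r) U !p)=False (X(r) U !p)=True X(r)=True r=True !p=True p=False
s_4={p,r,s}: !(X(r) U !p)=True (X(r) U !p)=False X(r)=False r=True !p=False p=True
Evaluating at position 3: result = False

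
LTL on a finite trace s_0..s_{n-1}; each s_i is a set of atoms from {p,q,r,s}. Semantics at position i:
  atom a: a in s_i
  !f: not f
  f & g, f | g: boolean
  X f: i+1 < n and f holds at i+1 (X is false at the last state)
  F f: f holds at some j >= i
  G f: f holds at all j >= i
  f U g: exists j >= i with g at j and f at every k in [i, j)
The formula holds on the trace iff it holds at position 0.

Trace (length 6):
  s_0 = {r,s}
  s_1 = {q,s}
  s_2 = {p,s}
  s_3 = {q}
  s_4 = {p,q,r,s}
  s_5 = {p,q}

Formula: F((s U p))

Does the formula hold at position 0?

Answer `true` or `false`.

s_0={r,s}: F((s U p))=True (s U p)=True s=True p=False
s_1={q,s}: F((s U p))=True (s U p)=True s=True p=False
s_2={p,s}: F((s U p))=True (s U p)=True s=True p=True
s_3={q}: F((s U p))=True (s U p)=False s=False p=False
s_4={p,q,r,s}: F((s U p))=True (s U p)=True s=True p=True
s_5={p,q}: F((s U p))=True (s U p)=True s=False p=True

Answer: true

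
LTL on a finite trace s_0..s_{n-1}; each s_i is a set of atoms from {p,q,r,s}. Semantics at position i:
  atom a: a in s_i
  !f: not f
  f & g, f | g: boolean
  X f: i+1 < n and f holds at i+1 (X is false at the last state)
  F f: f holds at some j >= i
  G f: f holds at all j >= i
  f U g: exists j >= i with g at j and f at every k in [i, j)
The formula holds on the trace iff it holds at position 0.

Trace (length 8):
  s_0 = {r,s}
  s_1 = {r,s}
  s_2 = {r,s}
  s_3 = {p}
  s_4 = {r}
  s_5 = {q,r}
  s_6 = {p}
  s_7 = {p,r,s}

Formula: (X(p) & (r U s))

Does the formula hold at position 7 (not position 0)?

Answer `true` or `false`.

Answer: false

Derivation:
s_0={r,s}: (X(p) & (r U s))=False X(p)=False p=False (r U s)=True r=True s=True
s_1={r,s}: (X(p) & (r U s))=False X(p)=False p=False (r U s)=True r=True s=True
s_2={r,s}: (X(p) & (r U s))=True X(p)=True p=False (r U s)=True r=True s=True
s_3={p}: (X(p) & (r U s))=False X(p)=False p=True (r U s)=False r=False s=False
s_4={r}: (X(p) & (r U s))=False X(p)=False p=False (r U s)=False r=True s=False
s_5={q,r}: (X(p) & (r U s))=False X(p)=True p=False (r U s)=False r=True s=False
s_6={p}: (X(p) & (r U s))=False X(p)=True p=True (r U s)=False r=False s=False
s_7={p,r,s}: (X(p) & (r U s))=False X(p)=False p=True (r U s)=True r=True s=True
Evaluating at position 7: result = False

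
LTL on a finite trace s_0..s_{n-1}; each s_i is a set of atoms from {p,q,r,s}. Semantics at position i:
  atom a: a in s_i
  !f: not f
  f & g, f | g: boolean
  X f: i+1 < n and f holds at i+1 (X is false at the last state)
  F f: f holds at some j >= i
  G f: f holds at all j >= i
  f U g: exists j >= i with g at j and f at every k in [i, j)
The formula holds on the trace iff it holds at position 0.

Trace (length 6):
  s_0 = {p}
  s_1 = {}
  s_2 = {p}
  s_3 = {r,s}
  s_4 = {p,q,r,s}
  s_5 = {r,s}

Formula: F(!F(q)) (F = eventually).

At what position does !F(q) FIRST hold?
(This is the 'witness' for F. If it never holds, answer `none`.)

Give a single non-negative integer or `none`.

Answer: 5

Derivation:
s_0={p}: !F(q)=False F(q)=True q=False
s_1={}: !F(q)=False F(q)=True q=False
s_2={p}: !F(q)=False F(q)=True q=False
s_3={r,s}: !F(q)=False F(q)=True q=False
s_4={p,q,r,s}: !F(q)=False F(q)=True q=True
s_5={r,s}: !F(q)=True F(q)=False q=False
F(!F(q)) holds; first witness at position 5.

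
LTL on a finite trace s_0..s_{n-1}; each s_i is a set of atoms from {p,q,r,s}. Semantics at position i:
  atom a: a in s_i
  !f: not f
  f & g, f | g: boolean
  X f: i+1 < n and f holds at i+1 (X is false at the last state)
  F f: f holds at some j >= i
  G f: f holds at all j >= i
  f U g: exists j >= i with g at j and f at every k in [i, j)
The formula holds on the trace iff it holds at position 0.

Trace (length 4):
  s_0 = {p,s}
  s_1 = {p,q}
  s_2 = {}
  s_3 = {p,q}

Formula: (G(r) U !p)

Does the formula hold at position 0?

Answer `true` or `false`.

s_0={p,s}: (G(r) U !p)=False G(r)=False r=False !p=False p=True
s_1={p,q}: (G(r) U !p)=False G(r)=False r=False !p=False p=True
s_2={}: (G(r) U !p)=True G(r)=False r=False !p=True p=False
s_3={p,q}: (G(r) U !p)=False G(r)=False r=False !p=False p=True

Answer: false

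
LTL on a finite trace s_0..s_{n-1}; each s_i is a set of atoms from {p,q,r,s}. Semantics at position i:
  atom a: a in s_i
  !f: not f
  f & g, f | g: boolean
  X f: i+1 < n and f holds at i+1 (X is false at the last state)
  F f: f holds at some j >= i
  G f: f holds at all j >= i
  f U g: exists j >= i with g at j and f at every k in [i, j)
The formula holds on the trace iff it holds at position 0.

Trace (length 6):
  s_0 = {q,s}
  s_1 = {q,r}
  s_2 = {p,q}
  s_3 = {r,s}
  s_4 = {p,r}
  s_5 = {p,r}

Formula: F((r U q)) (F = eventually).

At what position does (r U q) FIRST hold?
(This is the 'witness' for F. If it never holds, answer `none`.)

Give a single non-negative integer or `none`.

s_0={q,s}: (r U q)=True r=False q=True
s_1={q,r}: (r U q)=True r=True q=True
s_2={p,q}: (r U q)=True r=False q=True
s_3={r,s}: (r U q)=False r=True q=False
s_4={p,r}: (r U q)=False r=True q=False
s_5={p,r}: (r U q)=False r=True q=False
F((r U q)) holds; first witness at position 0.

Answer: 0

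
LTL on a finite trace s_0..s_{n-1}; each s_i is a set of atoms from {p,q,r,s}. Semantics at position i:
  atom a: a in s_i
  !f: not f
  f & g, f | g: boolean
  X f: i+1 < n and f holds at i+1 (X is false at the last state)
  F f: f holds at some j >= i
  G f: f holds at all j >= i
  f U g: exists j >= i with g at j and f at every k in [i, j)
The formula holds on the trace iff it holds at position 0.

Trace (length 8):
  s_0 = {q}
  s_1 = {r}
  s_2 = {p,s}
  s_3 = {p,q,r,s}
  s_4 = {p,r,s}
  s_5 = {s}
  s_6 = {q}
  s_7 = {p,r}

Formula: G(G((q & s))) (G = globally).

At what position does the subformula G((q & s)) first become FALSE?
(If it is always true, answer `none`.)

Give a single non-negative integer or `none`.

Answer: 0

Derivation:
s_0={q}: G((q & s))=False (q & s)=False q=True s=False
s_1={r}: G((q & s))=False (q & s)=False q=False s=False
s_2={p,s}: G((q & s))=False (q & s)=False q=False s=True
s_3={p,q,r,s}: G((q & s))=False (q & s)=True q=True s=True
s_4={p,r,s}: G((q & s))=False (q & s)=False q=False s=True
s_5={s}: G((q & s))=False (q & s)=False q=False s=True
s_6={q}: G((q & s))=False (q & s)=False q=True s=False
s_7={p,r}: G((q & s))=False (q & s)=False q=False s=False
G(G((q & s))) holds globally = False
First violation at position 0.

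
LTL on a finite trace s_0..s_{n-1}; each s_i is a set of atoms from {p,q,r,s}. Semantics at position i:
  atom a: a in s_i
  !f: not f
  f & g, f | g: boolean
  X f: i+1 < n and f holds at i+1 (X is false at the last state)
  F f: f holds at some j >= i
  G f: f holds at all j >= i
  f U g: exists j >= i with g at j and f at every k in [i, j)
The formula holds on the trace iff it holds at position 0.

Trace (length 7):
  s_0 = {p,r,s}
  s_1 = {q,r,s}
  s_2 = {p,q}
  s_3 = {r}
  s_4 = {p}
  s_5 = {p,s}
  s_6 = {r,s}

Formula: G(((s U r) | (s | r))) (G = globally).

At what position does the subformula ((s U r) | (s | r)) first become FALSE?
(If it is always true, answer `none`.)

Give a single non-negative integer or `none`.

s_0={p,r,s}: ((s U r) | (s | r))=True (s U r)=True s=True r=True (s | r)=True
s_1={q,r,s}: ((s U r) | (s | r))=True (s U r)=True s=True r=True (s | r)=True
s_2={p,q}: ((s U r) | (s | r))=False (s U r)=False s=False r=False (s | r)=False
s_3={r}: ((s U r) | (s | r))=True (s U r)=True s=False r=True (s | r)=True
s_4={p}: ((s U r) | (s | r))=False (s U r)=False s=False r=False (s | r)=False
s_5={p,s}: ((s U r) | (s | r))=True (s U r)=True s=True r=False (s | r)=True
s_6={r,s}: ((s U r) | (s | r))=True (s U r)=True s=True r=True (s | r)=True
G(((s U r) | (s | r))) holds globally = False
First violation at position 2.

Answer: 2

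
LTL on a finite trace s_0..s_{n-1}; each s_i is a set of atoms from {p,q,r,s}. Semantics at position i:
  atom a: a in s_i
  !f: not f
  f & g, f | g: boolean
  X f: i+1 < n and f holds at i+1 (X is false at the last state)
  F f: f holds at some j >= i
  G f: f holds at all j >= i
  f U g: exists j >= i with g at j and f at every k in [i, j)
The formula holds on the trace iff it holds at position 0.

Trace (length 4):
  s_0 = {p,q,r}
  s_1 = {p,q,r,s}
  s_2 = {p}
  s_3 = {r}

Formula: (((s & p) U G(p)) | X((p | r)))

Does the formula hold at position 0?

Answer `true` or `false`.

Answer: true

Derivation:
s_0={p,q,r}: (((s & p) U G(p)) | X((p | r)))=True ((s & p) U G(p))=False (s & p)=False s=False p=True G(p)=False X((p | r))=True (p | r)=True r=True
s_1={p,q,r,s}: (((s & p) U G(p)) | X((p | r)))=True ((s & p) U G(p))=False (s & p)=True s=True p=True G(p)=False X((p | r))=True (p | r)=True r=True
s_2={p}: (((s & p) U G(p)) | X((p | r)))=True ((s & p) U G(p))=False (s & p)=False s=False p=True G(p)=False X((p | r))=True (p | r)=True r=False
s_3={r}: (((s & p) U G(p)) | X((p | r)))=False ((s & p) U G(p))=False (s & p)=False s=False p=False G(p)=False X((p | r))=False (p | r)=True r=True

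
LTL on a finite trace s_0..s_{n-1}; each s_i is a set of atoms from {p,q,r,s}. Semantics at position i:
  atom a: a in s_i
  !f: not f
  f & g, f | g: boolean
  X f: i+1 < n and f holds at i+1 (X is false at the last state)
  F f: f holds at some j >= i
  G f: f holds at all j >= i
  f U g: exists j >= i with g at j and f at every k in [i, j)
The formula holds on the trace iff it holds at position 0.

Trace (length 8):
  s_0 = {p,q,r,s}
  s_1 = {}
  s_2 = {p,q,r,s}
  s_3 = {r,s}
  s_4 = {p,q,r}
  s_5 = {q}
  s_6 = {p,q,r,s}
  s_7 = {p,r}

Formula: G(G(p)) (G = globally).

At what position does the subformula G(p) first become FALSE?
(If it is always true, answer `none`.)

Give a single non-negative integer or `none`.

Answer: 0

Derivation:
s_0={p,q,r,s}: G(p)=False p=True
s_1={}: G(p)=False p=False
s_2={p,q,r,s}: G(p)=False p=True
s_3={r,s}: G(p)=False p=False
s_4={p,q,r}: G(p)=False p=True
s_5={q}: G(p)=False p=False
s_6={p,q,r,s}: G(p)=True p=True
s_7={p,r}: G(p)=True p=True
G(G(p)) holds globally = False
First violation at position 0.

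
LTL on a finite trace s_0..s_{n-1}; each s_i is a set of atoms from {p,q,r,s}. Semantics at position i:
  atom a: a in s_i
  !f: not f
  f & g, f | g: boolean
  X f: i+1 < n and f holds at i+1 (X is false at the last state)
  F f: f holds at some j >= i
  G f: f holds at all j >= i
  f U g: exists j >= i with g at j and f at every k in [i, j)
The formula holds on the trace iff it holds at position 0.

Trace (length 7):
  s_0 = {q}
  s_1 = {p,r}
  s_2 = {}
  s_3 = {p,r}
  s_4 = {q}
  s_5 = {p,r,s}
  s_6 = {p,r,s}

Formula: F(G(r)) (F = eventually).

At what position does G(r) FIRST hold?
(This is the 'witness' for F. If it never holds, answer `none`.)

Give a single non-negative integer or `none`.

s_0={q}: G(r)=False r=False
s_1={p,r}: G(r)=False r=True
s_2={}: G(r)=False r=False
s_3={p,r}: G(r)=False r=True
s_4={q}: G(r)=False r=False
s_5={p,r,s}: G(r)=True r=True
s_6={p,r,s}: G(r)=True r=True
F(G(r)) holds; first witness at position 5.

Answer: 5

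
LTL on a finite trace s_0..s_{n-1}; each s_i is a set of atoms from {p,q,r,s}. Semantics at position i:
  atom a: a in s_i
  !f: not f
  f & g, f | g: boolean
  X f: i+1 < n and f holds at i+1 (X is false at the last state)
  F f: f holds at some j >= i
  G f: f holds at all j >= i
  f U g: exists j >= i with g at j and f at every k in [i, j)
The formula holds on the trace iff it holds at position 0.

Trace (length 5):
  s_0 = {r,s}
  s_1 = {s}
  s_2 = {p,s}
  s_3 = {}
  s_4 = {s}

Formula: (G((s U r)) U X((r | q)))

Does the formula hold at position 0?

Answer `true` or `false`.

Answer: false

Derivation:
s_0={r,s}: (G((s U r)) U X((r | q)))=False G((s U r))=False (s U r)=True s=True r=True X((r | q))=False (r | q)=True q=False
s_1={s}: (G((s U r)) U X((r | q)))=False G((s U r))=False (s U r)=False s=True r=False X((r | q))=False (r | q)=False q=False
s_2={p,s}: (G((s U r)) U X((r | q)))=False G((s U r))=False (s U r)=False s=True r=False X((r | q))=False (r | q)=False q=False
s_3={}: (G((s U r)) U X((r | q)))=False G((s U r))=False (s U r)=False s=False r=False X((r | q))=False (r | q)=False q=False
s_4={s}: (G((s U r)) U X((r | q)))=False G((s U r))=False (s U r)=False s=True r=False X((r | q))=False (r | q)=False q=False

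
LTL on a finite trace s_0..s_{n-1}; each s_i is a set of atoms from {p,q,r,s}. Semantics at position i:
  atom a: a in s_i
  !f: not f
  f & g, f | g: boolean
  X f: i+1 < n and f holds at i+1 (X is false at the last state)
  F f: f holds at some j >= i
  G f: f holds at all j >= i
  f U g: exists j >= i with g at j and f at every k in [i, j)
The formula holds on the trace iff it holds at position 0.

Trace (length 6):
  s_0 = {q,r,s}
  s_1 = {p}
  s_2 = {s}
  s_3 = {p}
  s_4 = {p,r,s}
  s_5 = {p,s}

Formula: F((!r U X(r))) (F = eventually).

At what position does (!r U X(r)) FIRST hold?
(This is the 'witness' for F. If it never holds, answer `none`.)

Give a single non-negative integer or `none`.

Answer: 1

Derivation:
s_0={q,r,s}: (!r U X(r))=False !r=False r=True X(r)=False
s_1={p}: (!r U X(r))=True !r=True r=False X(r)=False
s_2={s}: (!r U X(r))=True !r=True r=False X(r)=False
s_3={p}: (!r U X(r))=True !r=True r=False X(r)=True
s_4={p,r,s}: (!r U X(r))=False !r=False r=True X(r)=False
s_5={p,s}: (!r U X(r))=False !r=True r=False X(r)=False
F((!r U X(r))) holds; first witness at position 1.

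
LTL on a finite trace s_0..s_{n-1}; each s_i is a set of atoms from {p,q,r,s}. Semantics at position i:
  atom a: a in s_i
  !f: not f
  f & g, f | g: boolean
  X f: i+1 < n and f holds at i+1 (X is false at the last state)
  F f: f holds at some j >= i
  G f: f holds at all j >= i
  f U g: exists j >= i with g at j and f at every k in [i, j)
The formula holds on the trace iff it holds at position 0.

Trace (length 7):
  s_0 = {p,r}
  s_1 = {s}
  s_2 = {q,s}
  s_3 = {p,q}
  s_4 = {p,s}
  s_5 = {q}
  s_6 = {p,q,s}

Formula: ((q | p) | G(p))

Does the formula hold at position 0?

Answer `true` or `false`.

Answer: true

Derivation:
s_0={p,r}: ((q | p) | G(p))=True (q | p)=True q=False p=True G(p)=False
s_1={s}: ((q | p) | G(p))=False (q | p)=False q=False p=False G(p)=False
s_2={q,s}: ((q | p) | G(p))=True (q | p)=True q=True p=False G(p)=False
s_3={p,q}: ((q | p) | G(p))=True (q | p)=True q=True p=True G(p)=False
s_4={p,s}: ((q | p) | G(p))=True (q | p)=True q=False p=True G(p)=False
s_5={q}: ((q | p) | G(p))=True (q | p)=True q=True p=False G(p)=False
s_6={p,q,s}: ((q | p) | G(p))=True (q | p)=True q=True p=True G(p)=True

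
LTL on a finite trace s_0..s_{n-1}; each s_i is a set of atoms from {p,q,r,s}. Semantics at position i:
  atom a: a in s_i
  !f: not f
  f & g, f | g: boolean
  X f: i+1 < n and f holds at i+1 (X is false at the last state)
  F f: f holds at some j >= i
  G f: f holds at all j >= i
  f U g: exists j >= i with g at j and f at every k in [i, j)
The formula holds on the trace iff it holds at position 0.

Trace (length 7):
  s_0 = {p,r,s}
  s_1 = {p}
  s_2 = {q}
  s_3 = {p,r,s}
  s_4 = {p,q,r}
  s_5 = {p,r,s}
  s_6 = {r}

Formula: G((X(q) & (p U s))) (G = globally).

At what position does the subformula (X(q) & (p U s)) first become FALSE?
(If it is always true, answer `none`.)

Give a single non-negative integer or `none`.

Answer: 0

Derivation:
s_0={p,r,s}: (X(q) & (p U s))=False X(q)=False q=False (p U s)=True p=True s=True
s_1={p}: (X(q) & (p U s))=False X(q)=True q=False (p U s)=False p=True s=False
s_2={q}: (X(q) & (p U s))=False X(q)=False q=True (p U s)=False p=False s=False
s_3={p,r,s}: (X(q) & (p U s))=True X(q)=True q=False (p U s)=True p=True s=True
s_4={p,q,r}: (X(q) & (p U s))=False X(q)=False q=True (p U s)=True p=True s=False
s_5={p,r,s}: (X(q) & (p U s))=False X(q)=False q=False (p U s)=True p=True s=True
s_6={r}: (X(q) & (p U s))=False X(q)=False q=False (p U s)=False p=False s=False
G((X(q) & (p U s))) holds globally = False
First violation at position 0.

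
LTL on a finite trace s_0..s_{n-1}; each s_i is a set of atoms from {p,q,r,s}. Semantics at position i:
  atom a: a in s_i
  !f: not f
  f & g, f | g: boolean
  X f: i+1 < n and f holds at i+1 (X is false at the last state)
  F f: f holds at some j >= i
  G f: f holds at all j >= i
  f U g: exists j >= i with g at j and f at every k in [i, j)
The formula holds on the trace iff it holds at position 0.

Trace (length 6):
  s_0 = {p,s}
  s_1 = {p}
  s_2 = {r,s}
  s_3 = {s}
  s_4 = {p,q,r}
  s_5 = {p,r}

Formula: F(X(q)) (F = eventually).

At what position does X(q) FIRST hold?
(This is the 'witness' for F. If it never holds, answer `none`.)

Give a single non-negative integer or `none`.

s_0={p,s}: X(q)=False q=False
s_1={p}: X(q)=False q=False
s_2={r,s}: X(q)=False q=False
s_3={s}: X(q)=True q=False
s_4={p,q,r}: X(q)=False q=True
s_5={p,r}: X(q)=False q=False
F(X(q)) holds; first witness at position 3.

Answer: 3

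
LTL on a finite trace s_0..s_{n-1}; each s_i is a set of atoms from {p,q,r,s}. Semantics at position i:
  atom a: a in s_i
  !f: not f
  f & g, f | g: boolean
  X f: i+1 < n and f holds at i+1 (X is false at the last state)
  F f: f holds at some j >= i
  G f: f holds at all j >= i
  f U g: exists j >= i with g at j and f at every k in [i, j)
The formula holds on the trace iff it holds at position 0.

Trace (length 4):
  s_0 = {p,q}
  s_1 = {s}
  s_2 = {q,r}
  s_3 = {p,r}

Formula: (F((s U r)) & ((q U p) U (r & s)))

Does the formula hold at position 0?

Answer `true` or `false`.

s_0={p,q}: (F((s U r)) & ((q U p) U (r & s)))=False F((s U r))=True (s U r)=False s=False r=False ((q U p) U (r & s))=False (q U p)=True q=True p=True (r & s)=False
s_1={s}: (F((s U r)) & ((q U p) U (r & s)))=False F((s U r))=True (s U r)=True s=True r=False ((q U p) U (r & s))=False (q U p)=False q=False p=False (r & s)=False
s_2={q,r}: (F((s U r)) & ((q U p) U (r & s)))=False F((s U r))=True (s U r)=True s=False r=True ((q U p) U (r & s))=False (q U p)=True q=True p=False (r & s)=False
s_3={p,r}: (F((s U r)) & ((q U p) U (r & s)))=False F((s U r))=True (s U r)=True s=False r=True ((q U p) U (r & s))=False (q U p)=True q=False p=True (r & s)=False

Answer: false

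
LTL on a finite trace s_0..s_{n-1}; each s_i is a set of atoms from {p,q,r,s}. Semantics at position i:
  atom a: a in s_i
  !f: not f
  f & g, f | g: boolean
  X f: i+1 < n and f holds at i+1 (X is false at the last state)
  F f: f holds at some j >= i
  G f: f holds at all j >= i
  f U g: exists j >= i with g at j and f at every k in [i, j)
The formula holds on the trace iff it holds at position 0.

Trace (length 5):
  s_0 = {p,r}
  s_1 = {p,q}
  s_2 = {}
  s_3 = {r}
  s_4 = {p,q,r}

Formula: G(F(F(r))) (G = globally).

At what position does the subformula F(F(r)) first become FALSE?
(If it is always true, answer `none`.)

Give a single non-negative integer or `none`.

Answer: none

Derivation:
s_0={p,r}: F(F(r))=True F(r)=True r=True
s_1={p,q}: F(F(r))=True F(r)=True r=False
s_2={}: F(F(r))=True F(r)=True r=False
s_3={r}: F(F(r))=True F(r)=True r=True
s_4={p,q,r}: F(F(r))=True F(r)=True r=True
G(F(F(r))) holds globally = True
No violation — formula holds at every position.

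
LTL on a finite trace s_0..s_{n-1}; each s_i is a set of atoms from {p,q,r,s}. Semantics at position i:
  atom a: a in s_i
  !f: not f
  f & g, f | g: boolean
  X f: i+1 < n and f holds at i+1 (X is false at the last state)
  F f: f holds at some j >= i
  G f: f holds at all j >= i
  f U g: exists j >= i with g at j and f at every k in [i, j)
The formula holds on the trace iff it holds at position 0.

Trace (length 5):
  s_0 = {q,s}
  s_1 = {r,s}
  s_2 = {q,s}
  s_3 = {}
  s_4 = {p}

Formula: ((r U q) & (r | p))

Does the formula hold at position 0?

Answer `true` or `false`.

s_0={q,s}: ((r U q) & (r | p))=False (r U q)=True r=False q=True (r | p)=False p=False
s_1={r,s}: ((r U q) & (r | p))=True (r U q)=True r=True q=False (r | p)=True p=False
s_2={q,s}: ((r U q) & (r | p))=False (r U q)=True r=False q=True (r | p)=False p=False
s_3={}: ((r U q) & (r | p))=False (r U q)=False r=False q=False (r | p)=False p=False
s_4={p}: ((r U q) & (r | p))=False (r U q)=False r=False q=False (r | p)=True p=True

Answer: false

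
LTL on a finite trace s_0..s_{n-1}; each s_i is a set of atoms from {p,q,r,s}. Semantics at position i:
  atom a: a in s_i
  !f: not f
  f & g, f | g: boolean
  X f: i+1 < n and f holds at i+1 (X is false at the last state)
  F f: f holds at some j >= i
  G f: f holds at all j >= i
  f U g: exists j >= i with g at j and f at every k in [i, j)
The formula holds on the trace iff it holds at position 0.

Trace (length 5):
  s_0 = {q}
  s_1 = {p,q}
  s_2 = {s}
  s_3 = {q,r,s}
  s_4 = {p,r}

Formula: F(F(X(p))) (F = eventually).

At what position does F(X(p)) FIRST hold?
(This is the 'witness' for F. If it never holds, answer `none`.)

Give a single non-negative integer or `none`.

Answer: 0

Derivation:
s_0={q}: F(X(p))=True X(p)=True p=False
s_1={p,q}: F(X(p))=True X(p)=False p=True
s_2={s}: F(X(p))=True X(p)=False p=False
s_3={q,r,s}: F(X(p))=True X(p)=True p=False
s_4={p,r}: F(X(p))=False X(p)=False p=True
F(F(X(p))) holds; first witness at position 0.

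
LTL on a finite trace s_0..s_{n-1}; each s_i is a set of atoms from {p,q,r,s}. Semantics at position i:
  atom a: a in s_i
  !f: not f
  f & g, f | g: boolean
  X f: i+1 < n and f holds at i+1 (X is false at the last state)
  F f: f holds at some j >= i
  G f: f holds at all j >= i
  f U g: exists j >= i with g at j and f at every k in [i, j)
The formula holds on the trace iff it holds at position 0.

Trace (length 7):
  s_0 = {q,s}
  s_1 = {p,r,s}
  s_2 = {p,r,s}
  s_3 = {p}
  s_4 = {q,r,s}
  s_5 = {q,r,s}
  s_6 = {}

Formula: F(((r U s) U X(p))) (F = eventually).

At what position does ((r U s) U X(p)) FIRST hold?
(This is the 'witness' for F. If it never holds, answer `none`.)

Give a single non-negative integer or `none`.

s_0={q,s}: ((r U s) U X(p))=True (r U s)=True r=False s=True X(p)=True p=False
s_1={p,r,s}: ((r U s) U X(p))=True (r U s)=True r=True s=True X(p)=True p=True
s_2={p,r,s}: ((r U s) U X(p))=True (r U s)=True r=True s=True X(p)=True p=True
s_3={p}: ((r U s) U X(p))=False (r U s)=False r=False s=False X(p)=False p=True
s_4={q,r,s}: ((r U s) U X(p))=False (r U s)=True r=True s=True X(p)=False p=False
s_5={q,r,s}: ((r U s) U X(p))=False (r U s)=True r=True s=True X(p)=False p=False
s_6={}: ((r U s) U X(p))=False (r U s)=False r=False s=False X(p)=False p=False
F(((r U s) U X(p))) holds; first witness at position 0.

Answer: 0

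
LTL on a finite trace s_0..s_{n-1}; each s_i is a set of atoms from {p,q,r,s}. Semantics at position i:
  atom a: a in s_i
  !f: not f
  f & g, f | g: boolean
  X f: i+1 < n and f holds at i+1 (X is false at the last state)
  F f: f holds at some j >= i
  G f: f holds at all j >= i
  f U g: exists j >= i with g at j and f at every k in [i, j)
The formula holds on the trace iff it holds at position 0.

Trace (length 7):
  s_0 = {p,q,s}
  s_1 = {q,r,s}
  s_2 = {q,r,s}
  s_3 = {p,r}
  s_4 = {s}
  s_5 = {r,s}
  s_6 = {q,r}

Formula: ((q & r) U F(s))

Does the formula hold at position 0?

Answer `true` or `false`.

s_0={p,q,s}: ((q & r) U F(s))=True (q & r)=False q=True r=False F(s)=True s=True
s_1={q,r,s}: ((q & r) U F(s))=True (q & r)=True q=True r=True F(s)=True s=True
s_2={q,r,s}: ((q & r) U F(s))=True (q & r)=True q=True r=True F(s)=True s=True
s_3={p,r}: ((q & r) U F(s))=True (q & r)=False q=False r=True F(s)=True s=False
s_4={s}: ((q & r) U F(s))=True (q & r)=False q=False r=False F(s)=True s=True
s_5={r,s}: ((q & r) U F(s))=True (q & r)=False q=False r=True F(s)=True s=True
s_6={q,r}: ((q & r) U F(s))=False (q & r)=True q=True r=True F(s)=False s=False

Answer: true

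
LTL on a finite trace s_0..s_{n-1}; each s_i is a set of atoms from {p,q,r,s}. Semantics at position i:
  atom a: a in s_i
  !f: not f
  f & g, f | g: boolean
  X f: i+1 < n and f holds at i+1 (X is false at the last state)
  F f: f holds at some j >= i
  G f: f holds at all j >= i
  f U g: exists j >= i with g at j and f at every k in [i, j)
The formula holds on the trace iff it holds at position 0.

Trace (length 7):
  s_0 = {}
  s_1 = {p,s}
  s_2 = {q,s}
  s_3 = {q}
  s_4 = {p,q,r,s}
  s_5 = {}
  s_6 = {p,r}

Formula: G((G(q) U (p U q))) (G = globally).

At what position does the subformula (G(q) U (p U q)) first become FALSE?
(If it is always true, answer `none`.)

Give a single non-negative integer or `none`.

Answer: 0

Derivation:
s_0={}: (G(q) U (p U q))=False G(q)=False q=False (p U q)=False p=False
s_1={p,s}: (G(q) U (p U q))=True G(q)=False q=False (p U q)=True p=True
s_2={q,s}: (G(q) U (p U q))=True G(q)=False q=True (p U q)=True p=False
s_3={q}: (G(q) U (p U q))=True G(q)=False q=True (p U q)=True p=False
s_4={p,q,r,s}: (G(q) U (p U q))=True G(q)=False q=True (p U q)=True p=True
s_5={}: (G(q) U (p U q))=False G(q)=False q=False (p U q)=False p=False
s_6={p,r}: (G(q) U (p U q))=False G(q)=False q=False (p U q)=False p=True
G((G(q) U (p U q))) holds globally = False
First violation at position 0.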